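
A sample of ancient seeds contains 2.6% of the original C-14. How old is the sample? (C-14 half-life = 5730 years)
Age = t½ × log₂(1/ratio) = 30170 years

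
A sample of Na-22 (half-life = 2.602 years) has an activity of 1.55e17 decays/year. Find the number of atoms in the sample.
N = A/λ = 5.819e17 atoms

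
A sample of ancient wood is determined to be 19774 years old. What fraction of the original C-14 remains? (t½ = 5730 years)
N/N₀ = (1/2)^(t/t½) = 0.09144 = 9.14%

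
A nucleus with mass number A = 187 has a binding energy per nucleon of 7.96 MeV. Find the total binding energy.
B.E. = 7.96 × 187 = 1489 MeV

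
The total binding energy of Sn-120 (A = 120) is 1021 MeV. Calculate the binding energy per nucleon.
B.E./A = 1021/120 = 8.508 MeV/nucleon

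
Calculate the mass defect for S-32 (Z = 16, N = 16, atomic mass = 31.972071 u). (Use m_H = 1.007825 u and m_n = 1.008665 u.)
Δm = Z·m_H + N·m_n − M = 0.2918 u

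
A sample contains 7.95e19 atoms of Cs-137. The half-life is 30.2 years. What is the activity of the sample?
A = λN = 1.825e18 decays/year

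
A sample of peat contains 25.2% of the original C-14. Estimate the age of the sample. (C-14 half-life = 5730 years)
Age = t½ × log₂(1/ratio) = 11390 years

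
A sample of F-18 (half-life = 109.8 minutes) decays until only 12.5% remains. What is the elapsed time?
t = t½ × log₂(N₀/N) = 329.4 minutes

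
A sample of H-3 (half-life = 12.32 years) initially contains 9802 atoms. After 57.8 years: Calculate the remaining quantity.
N = N₀(1/2)^(t/t½) = 379.3 atoms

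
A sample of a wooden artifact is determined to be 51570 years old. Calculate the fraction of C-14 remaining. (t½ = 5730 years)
N/N₀ = (1/2)^(t/t½) = 0.001953 = 0.195%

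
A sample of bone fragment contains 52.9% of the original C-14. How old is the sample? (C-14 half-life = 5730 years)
Age = t½ × log₂(1/ratio) = 5264 years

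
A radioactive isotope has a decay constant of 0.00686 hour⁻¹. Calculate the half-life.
t½ = ln(2)/λ = 101 hours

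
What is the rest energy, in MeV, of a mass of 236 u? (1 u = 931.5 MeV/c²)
E = mc² = 2.198e5 MeV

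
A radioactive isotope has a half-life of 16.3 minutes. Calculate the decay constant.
λ = ln(2)/t½ = 0.04252 minute⁻¹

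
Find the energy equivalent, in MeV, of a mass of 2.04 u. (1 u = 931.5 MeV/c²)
E = mc² = 1900 MeV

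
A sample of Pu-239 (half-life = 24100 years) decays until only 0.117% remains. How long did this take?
t = t½ × log₂(N₀/N) = 2.347e5 years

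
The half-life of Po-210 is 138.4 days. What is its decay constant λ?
λ = ln(2)/t½ = 0.005008 day⁻¹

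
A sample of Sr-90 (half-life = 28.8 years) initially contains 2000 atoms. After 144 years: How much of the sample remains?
N = N₀(1/2)^(t/t½) = 62.5 atoms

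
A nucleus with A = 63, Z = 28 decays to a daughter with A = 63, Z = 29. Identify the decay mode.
ΔA = 0, ΔZ = +1 ⇒ beta-minus decay (β⁻)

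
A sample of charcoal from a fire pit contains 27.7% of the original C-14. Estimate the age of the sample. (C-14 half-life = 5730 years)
Age = t½ × log₂(1/ratio) = 10610 years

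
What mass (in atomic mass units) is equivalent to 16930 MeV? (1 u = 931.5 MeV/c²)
m = E/c² = 18.17 u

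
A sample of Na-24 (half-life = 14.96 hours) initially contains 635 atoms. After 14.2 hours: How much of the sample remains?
N = N₀(1/2)^(t/t½) = 328.9 atoms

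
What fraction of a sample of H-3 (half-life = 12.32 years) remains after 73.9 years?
N/N₀ = (1/2)^(t/t½) = 0.01564 = 1.56%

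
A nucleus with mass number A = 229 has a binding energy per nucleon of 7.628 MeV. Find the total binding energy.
B.E. = 7.628 × 229 = 1747 MeV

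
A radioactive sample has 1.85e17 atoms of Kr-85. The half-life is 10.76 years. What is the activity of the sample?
A = λN = 1.192e16 decays/year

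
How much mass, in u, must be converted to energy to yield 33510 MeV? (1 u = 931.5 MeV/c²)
m = E/c² = 35.97 u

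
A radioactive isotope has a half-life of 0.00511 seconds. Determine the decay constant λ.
λ = ln(2)/t½ = 135.6 second⁻¹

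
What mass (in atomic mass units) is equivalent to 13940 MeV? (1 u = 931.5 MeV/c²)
m = E/c² = 14.97 u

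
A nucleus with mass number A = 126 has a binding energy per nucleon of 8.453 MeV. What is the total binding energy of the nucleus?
B.E. = 8.453 × 126 = 1065 MeV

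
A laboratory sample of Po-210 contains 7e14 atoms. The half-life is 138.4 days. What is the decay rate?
A = λN = 3.506e12 decays/day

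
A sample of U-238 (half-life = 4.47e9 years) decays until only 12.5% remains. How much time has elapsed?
t = t½ × log₂(N₀/N) = 1.341e10 years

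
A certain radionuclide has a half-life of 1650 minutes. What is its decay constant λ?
λ = ln(2)/t½ = 4.201e-4 minute⁻¹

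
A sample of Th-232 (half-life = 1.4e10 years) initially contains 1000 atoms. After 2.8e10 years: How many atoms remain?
N = N₀(1/2)^(t/t½) = 250 atoms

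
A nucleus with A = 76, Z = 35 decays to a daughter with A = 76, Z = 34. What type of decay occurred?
ΔA = 0, ΔZ = -1 ⇒ beta-plus decay (β⁺) or electron capture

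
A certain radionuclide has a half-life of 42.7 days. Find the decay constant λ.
λ = ln(2)/t½ = 0.01623 day⁻¹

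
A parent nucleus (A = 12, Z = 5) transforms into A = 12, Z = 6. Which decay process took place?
ΔA = 0, ΔZ = +1 ⇒ beta-minus decay (β⁻)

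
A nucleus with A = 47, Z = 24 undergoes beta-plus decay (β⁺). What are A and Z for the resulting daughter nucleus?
Daughter: A = 47, Z = 23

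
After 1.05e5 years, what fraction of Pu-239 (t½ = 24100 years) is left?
N/N₀ = (1/2)^(t/t½) = 0.0488 = 4.88%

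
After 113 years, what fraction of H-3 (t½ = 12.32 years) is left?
N/N₀ = (1/2)^(t/t½) = 0.001734 = 0.173%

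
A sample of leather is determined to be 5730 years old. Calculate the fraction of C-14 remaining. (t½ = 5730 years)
N/N₀ = (1/2)^(t/t½) = 0.5 = 50%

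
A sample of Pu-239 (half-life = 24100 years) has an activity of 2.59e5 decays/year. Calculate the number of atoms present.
N = A/λ = 9.005e9 atoms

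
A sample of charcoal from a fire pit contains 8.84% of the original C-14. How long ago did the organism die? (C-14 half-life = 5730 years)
Age = t½ × log₂(1/ratio) = 20050 years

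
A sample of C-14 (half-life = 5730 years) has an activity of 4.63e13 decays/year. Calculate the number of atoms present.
N = A/λ = 3.827e17 atoms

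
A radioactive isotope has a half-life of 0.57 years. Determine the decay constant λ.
λ = ln(2)/t½ = 1.216 year⁻¹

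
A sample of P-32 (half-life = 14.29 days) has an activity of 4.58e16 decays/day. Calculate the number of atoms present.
N = A/λ = 9.442e17 atoms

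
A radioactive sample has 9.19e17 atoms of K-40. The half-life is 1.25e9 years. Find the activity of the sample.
A = λN = 5.096e8 decays/year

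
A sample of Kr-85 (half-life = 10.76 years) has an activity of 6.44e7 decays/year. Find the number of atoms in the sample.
N = A/λ = 9.997e8 atoms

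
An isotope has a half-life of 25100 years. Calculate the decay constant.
λ = ln(2)/t½ = 2.762e-5 year⁻¹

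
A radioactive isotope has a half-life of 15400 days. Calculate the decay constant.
λ = ln(2)/t½ = 4.501e-5 day⁻¹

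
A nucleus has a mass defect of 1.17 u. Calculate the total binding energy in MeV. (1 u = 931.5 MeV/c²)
B.E. = Δm × 931.5 = 1090 MeV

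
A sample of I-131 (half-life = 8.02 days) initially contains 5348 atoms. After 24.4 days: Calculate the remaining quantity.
N = N₀(1/2)^(t/t½) = 649.1 atoms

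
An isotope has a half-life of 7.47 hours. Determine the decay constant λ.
λ = ln(2)/t½ = 0.09279 hour⁻¹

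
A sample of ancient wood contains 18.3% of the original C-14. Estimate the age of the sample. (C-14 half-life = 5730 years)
Age = t½ × log₂(1/ratio) = 14040 years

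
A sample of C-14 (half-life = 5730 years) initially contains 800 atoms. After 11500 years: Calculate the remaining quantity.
N = N₀(1/2)^(t/t½) = 199 atoms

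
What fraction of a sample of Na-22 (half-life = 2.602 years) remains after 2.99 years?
N/N₀ = (1/2)^(t/t½) = 0.4509 = 45.1%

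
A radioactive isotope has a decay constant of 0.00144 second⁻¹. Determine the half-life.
t½ = ln(2)/λ = 481.4 seconds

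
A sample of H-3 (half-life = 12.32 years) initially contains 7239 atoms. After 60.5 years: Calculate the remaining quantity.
N = N₀(1/2)^(t/t½) = 240.7 atoms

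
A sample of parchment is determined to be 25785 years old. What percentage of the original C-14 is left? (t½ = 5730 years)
N/N₀ = (1/2)^(t/t½) = 0.04419 = 4.42%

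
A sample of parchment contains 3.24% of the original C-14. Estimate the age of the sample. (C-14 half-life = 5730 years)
Age = t½ × log₂(1/ratio) = 28350 years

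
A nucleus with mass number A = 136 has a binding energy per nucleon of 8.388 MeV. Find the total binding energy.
B.E. = 8.388 × 136 = 1141 MeV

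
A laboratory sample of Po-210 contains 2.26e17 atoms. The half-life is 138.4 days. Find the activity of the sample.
A = λN = 1.132e15 decays/day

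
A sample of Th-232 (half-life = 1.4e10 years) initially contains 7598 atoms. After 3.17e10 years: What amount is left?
N = N₀(1/2)^(t/t½) = 1582 atoms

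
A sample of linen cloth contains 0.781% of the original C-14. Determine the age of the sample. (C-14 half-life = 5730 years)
Age = t½ × log₂(1/ratio) = 40110 years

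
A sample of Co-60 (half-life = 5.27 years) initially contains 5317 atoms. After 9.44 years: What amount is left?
N = N₀(1/2)^(t/t½) = 1536 atoms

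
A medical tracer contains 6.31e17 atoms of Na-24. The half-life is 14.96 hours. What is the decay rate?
A = λN = 2.924e16 decays/hour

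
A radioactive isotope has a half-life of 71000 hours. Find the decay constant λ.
λ = ln(2)/t½ = 9.763e-6 hour⁻¹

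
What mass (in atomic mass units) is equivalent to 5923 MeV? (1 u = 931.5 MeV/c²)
m = E/c² = 6.359 u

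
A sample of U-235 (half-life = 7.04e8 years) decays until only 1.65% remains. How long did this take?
t = t½ × log₂(N₀/N) = 4.169e9 years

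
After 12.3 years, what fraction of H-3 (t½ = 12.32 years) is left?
N/N₀ = (1/2)^(t/t½) = 0.5006 = 50.1%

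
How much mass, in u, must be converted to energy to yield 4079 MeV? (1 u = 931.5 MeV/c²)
m = E/c² = 4.379 u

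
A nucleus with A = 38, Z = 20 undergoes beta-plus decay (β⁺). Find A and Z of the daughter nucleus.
Daughter: A = 38, Z = 19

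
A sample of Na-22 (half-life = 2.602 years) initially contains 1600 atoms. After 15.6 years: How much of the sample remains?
N = N₀(1/2)^(t/t½) = 25.08 atoms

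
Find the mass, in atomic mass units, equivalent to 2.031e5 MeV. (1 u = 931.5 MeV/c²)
m = E/c² = 218 u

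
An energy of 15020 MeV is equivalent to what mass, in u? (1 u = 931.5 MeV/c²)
m = E/c² = 16.12 u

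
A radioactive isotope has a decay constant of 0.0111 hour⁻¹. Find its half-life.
t½ = ln(2)/λ = 62.45 hours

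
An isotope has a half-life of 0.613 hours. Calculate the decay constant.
λ = ln(2)/t½ = 1.131 hour⁻¹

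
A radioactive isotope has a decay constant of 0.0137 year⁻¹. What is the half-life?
t½ = ln(2)/λ = 50.59 years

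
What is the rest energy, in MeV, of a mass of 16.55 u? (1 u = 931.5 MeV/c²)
E = mc² = 15420 MeV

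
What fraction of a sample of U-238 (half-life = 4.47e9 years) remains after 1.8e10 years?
N/N₀ = (1/2)^(t/t½) = 0.06135 = 6.13%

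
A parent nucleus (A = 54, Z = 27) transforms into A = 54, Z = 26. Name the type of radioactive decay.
ΔA = 0, ΔZ = -1 ⇒ beta-plus decay (β⁺) or electron capture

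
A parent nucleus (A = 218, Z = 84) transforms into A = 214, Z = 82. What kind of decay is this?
ΔA = -4, ΔZ = -2 ⇒ alpha decay (α)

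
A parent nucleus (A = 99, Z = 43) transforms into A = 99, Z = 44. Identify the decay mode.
ΔA = 0, ΔZ = +1 ⇒ beta-minus decay (β⁻)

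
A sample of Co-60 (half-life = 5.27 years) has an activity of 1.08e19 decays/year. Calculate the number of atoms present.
N = A/λ = 8.211e19 atoms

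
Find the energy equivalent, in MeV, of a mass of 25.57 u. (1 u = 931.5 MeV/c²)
E = mc² = 23820 MeV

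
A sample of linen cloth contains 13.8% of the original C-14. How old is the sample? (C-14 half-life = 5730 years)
Age = t½ × log₂(1/ratio) = 16370 years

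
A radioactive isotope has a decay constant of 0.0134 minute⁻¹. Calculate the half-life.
t½ = ln(2)/λ = 51.73 minutes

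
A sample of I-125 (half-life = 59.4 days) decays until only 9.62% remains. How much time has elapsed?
t = t½ × log₂(N₀/N) = 200.6 days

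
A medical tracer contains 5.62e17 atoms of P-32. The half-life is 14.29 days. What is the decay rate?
A = λN = 2.726e16 decays/day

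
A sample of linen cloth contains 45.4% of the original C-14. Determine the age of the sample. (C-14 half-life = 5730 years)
Age = t½ × log₂(1/ratio) = 6528 years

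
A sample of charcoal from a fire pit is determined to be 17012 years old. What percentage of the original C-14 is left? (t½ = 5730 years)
N/N₀ = (1/2)^(t/t½) = 0.1277 = 12.8%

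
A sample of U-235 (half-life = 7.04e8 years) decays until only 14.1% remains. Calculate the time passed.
t = t½ × log₂(N₀/N) = 1.99e9 years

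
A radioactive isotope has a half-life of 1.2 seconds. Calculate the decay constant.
λ = ln(2)/t½ = 0.5776 second⁻¹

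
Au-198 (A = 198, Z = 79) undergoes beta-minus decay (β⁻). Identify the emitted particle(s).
β⁻: electron (e⁻) + antineutrino (ν̄ₑ)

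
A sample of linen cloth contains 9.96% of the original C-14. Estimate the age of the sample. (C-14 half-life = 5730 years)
Age = t½ × log₂(1/ratio) = 19070 years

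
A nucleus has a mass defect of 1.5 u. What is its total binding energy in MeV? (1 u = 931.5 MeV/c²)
B.E. = Δm × 931.5 = 1397 MeV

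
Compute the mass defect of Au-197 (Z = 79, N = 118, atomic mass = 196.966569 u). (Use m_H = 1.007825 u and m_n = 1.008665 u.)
Δm = Z·m_H + N·m_n − M = 1.674 u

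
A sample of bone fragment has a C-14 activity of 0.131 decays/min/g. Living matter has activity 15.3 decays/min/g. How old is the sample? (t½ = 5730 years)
Age = t½ × log₂(A₀/A) = 39350 years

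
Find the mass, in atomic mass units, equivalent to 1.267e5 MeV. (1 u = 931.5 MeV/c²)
m = E/c² = 136 u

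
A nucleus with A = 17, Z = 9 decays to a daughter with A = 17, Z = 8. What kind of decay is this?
ΔA = 0, ΔZ = -1 ⇒ beta-plus decay (β⁺) or electron capture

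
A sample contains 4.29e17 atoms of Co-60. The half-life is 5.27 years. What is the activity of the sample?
A = λN = 5.643e16 decays/year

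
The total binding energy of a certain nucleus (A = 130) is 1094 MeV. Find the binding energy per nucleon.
B.E./A = 1094/130 = 8.415 MeV/nucleon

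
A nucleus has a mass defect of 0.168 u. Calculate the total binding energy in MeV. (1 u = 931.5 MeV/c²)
B.E. = Δm × 931.5 = 156.5 MeV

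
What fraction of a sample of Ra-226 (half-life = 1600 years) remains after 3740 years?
N/N₀ = (1/2)^(t/t½) = 0.1979 = 19.8%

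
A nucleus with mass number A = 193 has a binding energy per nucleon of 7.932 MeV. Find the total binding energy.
B.E. = 7.932 × 193 = 1531 MeV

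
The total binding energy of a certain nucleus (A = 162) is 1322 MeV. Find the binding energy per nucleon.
B.E./A = 1322/162 = 8.16 MeV/nucleon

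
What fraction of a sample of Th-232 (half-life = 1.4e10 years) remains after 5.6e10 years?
N/N₀ = (1/2)^(t/t½) = 0.0625 = 6.25%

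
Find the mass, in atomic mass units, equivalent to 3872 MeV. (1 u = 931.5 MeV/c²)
m = E/c² = 4.157 u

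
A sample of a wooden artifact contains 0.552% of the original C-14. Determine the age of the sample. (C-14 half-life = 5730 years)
Age = t½ × log₂(1/ratio) = 42980 years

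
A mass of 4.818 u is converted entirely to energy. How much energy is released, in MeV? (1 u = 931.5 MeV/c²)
E = mc² = 4488 MeV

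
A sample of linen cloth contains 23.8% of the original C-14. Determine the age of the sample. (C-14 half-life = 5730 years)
Age = t½ × log₂(1/ratio) = 11870 years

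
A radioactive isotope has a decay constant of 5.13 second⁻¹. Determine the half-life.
t½ = ln(2)/λ = 0.1351 seconds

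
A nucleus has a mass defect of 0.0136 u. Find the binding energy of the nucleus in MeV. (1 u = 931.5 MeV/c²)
B.E. = Δm × 931.5 = 12.67 MeV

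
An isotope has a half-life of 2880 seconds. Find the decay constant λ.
λ = ln(2)/t½ = 2.407e-4 second⁻¹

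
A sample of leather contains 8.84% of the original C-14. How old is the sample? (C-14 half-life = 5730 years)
Age = t½ × log₂(1/ratio) = 20050 years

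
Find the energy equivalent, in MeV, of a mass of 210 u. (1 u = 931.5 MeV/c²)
E = mc² = 1.956e5 MeV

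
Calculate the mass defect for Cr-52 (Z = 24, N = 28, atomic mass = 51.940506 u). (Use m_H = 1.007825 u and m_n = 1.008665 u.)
Δm = Z·m_H + N·m_n − M = 0.4899 u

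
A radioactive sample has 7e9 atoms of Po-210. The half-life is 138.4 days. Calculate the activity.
A = λN = 3.506e7 decays/day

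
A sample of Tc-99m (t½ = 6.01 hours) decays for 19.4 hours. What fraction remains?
N/N₀ = (1/2)^(t/t½) = 0.1067 = 10.7%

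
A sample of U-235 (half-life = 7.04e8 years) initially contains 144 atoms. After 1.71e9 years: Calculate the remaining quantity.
N = N₀(1/2)^(t/t½) = 26.74 atoms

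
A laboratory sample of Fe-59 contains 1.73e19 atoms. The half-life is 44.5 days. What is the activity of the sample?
A = λN = 2.695e17 decays/day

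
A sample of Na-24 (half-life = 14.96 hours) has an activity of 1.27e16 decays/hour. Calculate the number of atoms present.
N = A/λ = 2.741e17 atoms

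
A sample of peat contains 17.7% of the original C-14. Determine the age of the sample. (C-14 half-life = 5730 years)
Age = t½ × log₂(1/ratio) = 14310 years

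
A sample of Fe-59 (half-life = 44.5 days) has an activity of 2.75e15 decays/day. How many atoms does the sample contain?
N = A/λ = 1.765e17 atoms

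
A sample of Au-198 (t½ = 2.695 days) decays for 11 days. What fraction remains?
N/N₀ = (1/2)^(t/t½) = 0.05906 = 5.91%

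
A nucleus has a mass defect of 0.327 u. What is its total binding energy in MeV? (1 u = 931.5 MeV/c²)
B.E. = Δm × 931.5 = 304.6 MeV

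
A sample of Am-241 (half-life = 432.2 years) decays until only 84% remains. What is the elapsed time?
t = t½ × log₂(N₀/N) = 108.7 years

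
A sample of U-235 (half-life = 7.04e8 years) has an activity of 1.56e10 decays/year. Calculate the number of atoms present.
N = A/λ = 1.584e19 atoms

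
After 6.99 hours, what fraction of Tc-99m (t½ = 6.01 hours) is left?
N/N₀ = (1/2)^(t/t½) = 0.4466 = 44.7%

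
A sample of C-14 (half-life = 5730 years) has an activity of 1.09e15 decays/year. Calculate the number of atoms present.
N = A/λ = 9.011e18 atoms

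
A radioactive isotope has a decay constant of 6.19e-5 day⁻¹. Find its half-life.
t½ = ln(2)/λ = 11200 days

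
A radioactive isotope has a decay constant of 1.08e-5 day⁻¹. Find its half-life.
t½ = ln(2)/λ = 64180 days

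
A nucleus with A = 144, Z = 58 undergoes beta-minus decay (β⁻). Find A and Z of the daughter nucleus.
Daughter: A = 144, Z = 59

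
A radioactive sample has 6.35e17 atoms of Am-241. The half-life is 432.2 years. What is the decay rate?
A = λN = 1.018e15 decays/year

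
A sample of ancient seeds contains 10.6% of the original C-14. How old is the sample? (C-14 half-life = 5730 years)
Age = t½ × log₂(1/ratio) = 18550 years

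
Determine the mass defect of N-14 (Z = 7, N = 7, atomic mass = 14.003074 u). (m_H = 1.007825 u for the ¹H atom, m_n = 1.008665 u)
Δm = Z·m_H + N·m_n − M = 0.1124 u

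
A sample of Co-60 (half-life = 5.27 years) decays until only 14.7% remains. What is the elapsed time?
t = t½ × log₂(N₀/N) = 14.58 years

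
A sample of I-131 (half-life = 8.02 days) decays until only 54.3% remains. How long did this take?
t = t½ × log₂(N₀/N) = 7.065 days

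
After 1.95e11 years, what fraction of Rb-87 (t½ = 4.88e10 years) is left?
N/N₀ = (1/2)^(t/t½) = 0.06268 = 6.27%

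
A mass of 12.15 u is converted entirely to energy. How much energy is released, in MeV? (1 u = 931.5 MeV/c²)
E = mc² = 11320 MeV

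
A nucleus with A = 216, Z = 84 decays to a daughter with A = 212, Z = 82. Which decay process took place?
ΔA = -4, ΔZ = -2 ⇒ alpha decay (α)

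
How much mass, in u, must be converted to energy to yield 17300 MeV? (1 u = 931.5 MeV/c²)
m = E/c² = 18.57 u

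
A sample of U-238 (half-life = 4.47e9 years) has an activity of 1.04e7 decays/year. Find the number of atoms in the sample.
N = A/λ = 6.707e16 atoms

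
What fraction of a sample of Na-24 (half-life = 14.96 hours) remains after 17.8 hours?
N/N₀ = (1/2)^(t/t½) = 0.4384 = 43.8%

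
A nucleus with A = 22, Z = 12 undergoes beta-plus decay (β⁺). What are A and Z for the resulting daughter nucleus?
Daughter: A = 22, Z = 11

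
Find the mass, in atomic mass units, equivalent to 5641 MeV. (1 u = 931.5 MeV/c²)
m = E/c² = 6.056 u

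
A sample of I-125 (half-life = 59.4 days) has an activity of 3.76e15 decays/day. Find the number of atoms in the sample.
N = A/λ = 3.222e17 atoms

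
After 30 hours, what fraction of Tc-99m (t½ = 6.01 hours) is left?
N/N₀ = (1/2)^(t/t½) = 0.03143 = 3.14%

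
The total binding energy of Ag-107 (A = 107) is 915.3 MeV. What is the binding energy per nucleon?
B.E./A = 915.3/107 = 8.554 MeV/nucleon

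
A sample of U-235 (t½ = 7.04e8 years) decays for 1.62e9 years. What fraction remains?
N/N₀ = (1/2)^(t/t½) = 0.2029 = 20.3%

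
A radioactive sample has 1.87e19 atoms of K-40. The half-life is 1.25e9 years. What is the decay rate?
A = λN = 1.037e10 decays/year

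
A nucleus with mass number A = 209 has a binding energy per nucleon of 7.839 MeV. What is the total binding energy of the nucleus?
B.E. = 7.839 × 209 = 1638 MeV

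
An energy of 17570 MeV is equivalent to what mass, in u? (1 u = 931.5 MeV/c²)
m = E/c² = 18.86 u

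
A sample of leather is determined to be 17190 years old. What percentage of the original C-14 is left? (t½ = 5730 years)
N/N₀ = (1/2)^(t/t½) = 0.125 = 12.5%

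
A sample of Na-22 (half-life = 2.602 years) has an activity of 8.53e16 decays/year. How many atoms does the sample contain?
N = A/λ = 3.202e17 atoms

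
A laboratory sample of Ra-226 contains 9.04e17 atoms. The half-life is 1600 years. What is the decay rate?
A = λN = 3.916e14 decays/year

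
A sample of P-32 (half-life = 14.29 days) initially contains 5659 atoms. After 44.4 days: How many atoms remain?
N = N₀(1/2)^(t/t½) = 656.8 atoms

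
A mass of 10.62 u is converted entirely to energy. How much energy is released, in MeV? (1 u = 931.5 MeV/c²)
E = mc² = 9893 MeV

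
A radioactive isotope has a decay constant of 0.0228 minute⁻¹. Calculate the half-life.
t½ = ln(2)/λ = 30.4 minutes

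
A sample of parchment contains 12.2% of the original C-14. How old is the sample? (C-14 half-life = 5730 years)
Age = t½ × log₂(1/ratio) = 17390 years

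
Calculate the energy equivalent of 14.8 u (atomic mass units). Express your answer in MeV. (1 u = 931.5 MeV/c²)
E = mc² = 13790 MeV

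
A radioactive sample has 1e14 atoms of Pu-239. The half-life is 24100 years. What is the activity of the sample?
A = λN = 2.876e9 decays/year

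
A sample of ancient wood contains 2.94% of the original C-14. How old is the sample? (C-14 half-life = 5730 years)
Age = t½ × log₂(1/ratio) = 29150 years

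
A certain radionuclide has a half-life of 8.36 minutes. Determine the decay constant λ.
λ = ln(2)/t½ = 0.08291 minute⁻¹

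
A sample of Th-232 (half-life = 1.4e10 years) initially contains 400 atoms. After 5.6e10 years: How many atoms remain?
N = N₀(1/2)^(t/t½) = 25 atoms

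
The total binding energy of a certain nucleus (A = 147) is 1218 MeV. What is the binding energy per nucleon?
B.E./A = 1218/147 = 8.286 MeV/nucleon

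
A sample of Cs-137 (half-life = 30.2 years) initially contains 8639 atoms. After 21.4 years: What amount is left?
N = N₀(1/2)^(t/t½) = 5286 atoms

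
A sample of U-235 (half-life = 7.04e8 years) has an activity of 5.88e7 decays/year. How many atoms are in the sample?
N = A/λ = 5.972e16 atoms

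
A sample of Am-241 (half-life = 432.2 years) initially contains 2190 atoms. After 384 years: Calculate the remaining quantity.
N = N₀(1/2)^(t/t½) = 1183 atoms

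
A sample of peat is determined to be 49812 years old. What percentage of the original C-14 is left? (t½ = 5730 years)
N/N₀ = (1/2)^(t/t½) = 0.002416 = 0.242%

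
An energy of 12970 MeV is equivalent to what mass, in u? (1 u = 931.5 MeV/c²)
m = E/c² = 13.92 u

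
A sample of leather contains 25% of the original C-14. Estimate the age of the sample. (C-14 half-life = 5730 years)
Age = t½ × log₂(1/ratio) = 11460 years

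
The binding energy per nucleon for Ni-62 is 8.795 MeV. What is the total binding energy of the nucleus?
B.E. = 8.795 × 62 = 545.3 MeV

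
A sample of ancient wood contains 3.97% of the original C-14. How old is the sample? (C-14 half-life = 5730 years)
Age = t½ × log₂(1/ratio) = 26670 years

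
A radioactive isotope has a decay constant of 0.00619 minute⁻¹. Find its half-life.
t½ = ln(2)/λ = 112 minutes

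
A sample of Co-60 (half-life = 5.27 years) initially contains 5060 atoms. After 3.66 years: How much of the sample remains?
N = N₀(1/2)^(t/t½) = 3127 atoms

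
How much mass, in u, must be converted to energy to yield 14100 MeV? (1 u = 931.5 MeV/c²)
m = E/c² = 15.14 u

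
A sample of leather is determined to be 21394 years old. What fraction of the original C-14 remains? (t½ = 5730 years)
N/N₀ = (1/2)^(t/t½) = 0.07517 = 7.52%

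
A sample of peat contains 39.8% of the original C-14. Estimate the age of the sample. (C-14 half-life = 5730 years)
Age = t½ × log₂(1/ratio) = 7616 years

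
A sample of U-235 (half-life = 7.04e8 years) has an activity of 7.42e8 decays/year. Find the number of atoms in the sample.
N = A/λ = 7.536e17 atoms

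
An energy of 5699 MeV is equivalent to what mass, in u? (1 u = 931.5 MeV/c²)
m = E/c² = 6.118 u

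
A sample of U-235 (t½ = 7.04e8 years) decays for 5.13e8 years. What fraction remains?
N/N₀ = (1/2)^(t/t½) = 0.6035 = 60.3%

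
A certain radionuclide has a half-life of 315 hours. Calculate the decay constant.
λ = ln(2)/t½ = 0.0022 hour⁻¹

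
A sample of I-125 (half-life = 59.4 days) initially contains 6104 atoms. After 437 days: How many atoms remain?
N = N₀(1/2)^(t/t½) = 37.24 atoms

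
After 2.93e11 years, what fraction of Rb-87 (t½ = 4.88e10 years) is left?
N/N₀ = (1/2)^(t/t½) = 0.01558 = 1.56%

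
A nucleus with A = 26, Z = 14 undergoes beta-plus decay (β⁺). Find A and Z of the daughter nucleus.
Daughter: A = 26, Z = 13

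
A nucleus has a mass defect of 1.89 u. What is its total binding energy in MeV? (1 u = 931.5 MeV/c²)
B.E. = Δm × 931.5 = 1761 MeV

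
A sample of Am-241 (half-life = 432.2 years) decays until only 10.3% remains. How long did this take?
t = t½ × log₂(N₀/N) = 1417 years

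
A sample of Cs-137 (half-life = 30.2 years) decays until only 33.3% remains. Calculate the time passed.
t = t½ × log₂(N₀/N) = 47.91 years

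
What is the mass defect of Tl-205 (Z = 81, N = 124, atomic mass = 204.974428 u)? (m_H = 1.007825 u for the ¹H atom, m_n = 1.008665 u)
Δm = Z·m_H + N·m_n − M = 1.734 u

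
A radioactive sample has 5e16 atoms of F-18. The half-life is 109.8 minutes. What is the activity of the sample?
A = λN = 3.156e14 decays/minute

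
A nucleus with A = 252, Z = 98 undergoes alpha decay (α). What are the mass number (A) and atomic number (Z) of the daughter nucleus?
Daughter: A = 248, Z = 96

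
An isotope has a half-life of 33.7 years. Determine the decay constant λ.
λ = ln(2)/t½ = 0.02057 year⁻¹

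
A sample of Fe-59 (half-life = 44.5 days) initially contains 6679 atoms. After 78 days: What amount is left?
N = N₀(1/2)^(t/t½) = 1982 atoms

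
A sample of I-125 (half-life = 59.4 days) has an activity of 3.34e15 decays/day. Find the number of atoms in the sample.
N = A/λ = 2.862e17 atoms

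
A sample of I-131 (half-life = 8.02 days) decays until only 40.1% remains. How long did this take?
t = t½ × log₂(N₀/N) = 10.57 days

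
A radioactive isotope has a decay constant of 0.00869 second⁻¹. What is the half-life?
t½ = ln(2)/λ = 79.76 seconds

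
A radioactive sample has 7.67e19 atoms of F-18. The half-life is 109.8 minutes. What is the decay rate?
A = λN = 4.842e17 decays/minute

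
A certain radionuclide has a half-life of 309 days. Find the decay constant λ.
λ = ln(2)/t½ = 0.002243 day⁻¹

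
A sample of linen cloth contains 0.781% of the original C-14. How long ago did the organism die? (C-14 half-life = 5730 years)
Age = t½ × log₂(1/ratio) = 40110 years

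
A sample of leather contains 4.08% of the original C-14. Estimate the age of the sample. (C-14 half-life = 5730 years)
Age = t½ × log₂(1/ratio) = 26450 years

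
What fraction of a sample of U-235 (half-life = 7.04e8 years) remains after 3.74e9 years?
N/N₀ = (1/2)^(t/t½) = 0.02516 = 2.52%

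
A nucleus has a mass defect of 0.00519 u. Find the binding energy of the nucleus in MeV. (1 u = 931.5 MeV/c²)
B.E. = Δm × 931.5 = 4.834 MeV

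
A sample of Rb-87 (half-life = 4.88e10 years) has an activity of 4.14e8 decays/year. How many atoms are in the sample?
N = A/λ = 2.915e19 atoms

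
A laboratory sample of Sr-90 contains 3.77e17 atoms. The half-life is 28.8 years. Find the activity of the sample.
A = λN = 9.073e15 decays/year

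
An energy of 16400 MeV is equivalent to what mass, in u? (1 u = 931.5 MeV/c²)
m = E/c² = 17.61 u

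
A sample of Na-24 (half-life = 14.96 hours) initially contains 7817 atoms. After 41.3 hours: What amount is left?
N = N₀(1/2)^(t/t½) = 1153 atoms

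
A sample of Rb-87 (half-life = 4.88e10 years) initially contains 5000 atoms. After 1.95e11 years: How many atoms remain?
N = N₀(1/2)^(t/t½) = 313.4 atoms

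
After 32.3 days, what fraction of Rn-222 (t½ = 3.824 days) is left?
N/N₀ = (1/2)^(t/t½) = 0.002866 = 0.287%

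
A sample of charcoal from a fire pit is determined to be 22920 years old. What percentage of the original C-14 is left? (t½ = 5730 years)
N/N₀ = (1/2)^(t/t½) = 0.0625 = 6.25%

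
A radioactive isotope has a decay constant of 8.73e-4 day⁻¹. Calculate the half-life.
t½ = ln(2)/λ = 794 days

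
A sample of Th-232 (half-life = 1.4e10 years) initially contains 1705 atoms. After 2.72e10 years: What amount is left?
N = N₀(1/2)^(t/t½) = 443.5 atoms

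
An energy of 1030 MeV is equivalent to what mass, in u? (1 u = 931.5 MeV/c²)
m = E/c² = 1.106 u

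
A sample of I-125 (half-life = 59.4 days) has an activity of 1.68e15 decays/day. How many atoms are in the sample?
N = A/λ = 1.44e17 atoms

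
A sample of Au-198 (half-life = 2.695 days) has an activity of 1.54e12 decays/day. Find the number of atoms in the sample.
N = A/λ = 5.988e12 atoms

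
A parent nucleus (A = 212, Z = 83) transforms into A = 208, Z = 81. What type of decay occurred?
ΔA = -4, ΔZ = -2 ⇒ alpha decay (α)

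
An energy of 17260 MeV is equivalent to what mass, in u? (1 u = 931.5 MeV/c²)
m = E/c² = 18.53 u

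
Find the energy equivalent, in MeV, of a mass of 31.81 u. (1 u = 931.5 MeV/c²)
E = mc² = 29630 MeV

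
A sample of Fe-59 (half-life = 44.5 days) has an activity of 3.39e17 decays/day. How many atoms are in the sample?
N = A/λ = 2.176e19 atoms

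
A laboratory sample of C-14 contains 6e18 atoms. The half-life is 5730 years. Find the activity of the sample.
A = λN = 7.258e14 decays/year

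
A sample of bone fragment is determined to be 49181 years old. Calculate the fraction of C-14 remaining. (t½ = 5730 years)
N/N₀ = (1/2)^(t/t½) = 0.002608 = 0.261%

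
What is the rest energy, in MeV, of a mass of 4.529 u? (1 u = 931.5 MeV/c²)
E = mc² = 4219 MeV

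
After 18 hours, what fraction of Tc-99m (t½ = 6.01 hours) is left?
N/N₀ = (1/2)^(t/t½) = 0.1254 = 12.5%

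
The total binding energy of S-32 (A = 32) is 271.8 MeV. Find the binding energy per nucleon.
B.E./A = 271.8/32 = 8.494 MeV/nucleon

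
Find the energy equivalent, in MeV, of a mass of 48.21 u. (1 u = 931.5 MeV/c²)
E = mc² = 44910 MeV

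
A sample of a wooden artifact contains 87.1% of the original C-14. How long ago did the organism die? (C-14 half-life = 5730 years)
Age = t½ × log₂(1/ratio) = 1142 years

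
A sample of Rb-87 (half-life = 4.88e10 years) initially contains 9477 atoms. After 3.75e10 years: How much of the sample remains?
N = N₀(1/2)^(t/t½) = 5563 atoms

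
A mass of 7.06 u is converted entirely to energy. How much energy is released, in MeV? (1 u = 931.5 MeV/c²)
E = mc² = 6576 MeV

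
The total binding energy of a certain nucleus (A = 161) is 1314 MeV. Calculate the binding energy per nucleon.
B.E./A = 1314/161 = 8.161 MeV/nucleon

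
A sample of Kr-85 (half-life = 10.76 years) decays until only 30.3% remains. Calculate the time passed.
t = t½ × log₂(N₀/N) = 18.54 years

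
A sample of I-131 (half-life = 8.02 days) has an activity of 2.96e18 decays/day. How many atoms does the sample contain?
N = A/λ = 3.425e19 atoms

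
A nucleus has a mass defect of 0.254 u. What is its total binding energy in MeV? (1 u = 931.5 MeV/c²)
B.E. = Δm × 931.5 = 236.6 MeV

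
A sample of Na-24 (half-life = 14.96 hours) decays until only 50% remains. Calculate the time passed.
t = t½ × log₂(N₀/N) = 14.96 hours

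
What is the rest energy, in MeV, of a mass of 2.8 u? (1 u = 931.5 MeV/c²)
E = mc² = 2608 MeV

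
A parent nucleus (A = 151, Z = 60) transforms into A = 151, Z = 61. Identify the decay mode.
ΔA = 0, ΔZ = +1 ⇒ beta-minus decay (β⁻)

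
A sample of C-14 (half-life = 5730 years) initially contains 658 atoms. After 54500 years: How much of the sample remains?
N = N₀(1/2)^(t/t½) = 0.9016 atoms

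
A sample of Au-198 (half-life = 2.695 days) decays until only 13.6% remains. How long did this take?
t = t½ × log₂(N₀/N) = 7.757 days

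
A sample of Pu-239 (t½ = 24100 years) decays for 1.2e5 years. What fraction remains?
N/N₀ = (1/2)^(t/t½) = 0.0317 = 3.17%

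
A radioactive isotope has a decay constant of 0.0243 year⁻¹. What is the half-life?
t½ = ln(2)/λ = 28.52 years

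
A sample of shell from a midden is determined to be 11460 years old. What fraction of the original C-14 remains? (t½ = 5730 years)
N/N₀ = (1/2)^(t/t½) = 0.25 = 25%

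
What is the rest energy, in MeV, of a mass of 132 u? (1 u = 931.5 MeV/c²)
E = mc² = 1.23e5 MeV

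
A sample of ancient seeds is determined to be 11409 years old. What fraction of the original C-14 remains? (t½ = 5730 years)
N/N₀ = (1/2)^(t/t½) = 0.2515 = 25.2%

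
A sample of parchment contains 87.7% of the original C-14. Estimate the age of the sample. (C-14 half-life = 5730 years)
Age = t½ × log₂(1/ratio) = 1085 years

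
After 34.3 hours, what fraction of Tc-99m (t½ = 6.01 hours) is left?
N/N₀ = (1/2)^(t/t½) = 0.01914 = 1.91%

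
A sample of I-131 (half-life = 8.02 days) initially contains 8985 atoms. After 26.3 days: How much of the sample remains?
N = N₀(1/2)^(t/t½) = 925.4 atoms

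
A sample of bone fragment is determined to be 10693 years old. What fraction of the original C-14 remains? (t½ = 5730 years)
N/N₀ = (1/2)^(t/t½) = 0.2743 = 27.4%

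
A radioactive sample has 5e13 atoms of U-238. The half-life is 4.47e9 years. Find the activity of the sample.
A = λN = 7753 decays/year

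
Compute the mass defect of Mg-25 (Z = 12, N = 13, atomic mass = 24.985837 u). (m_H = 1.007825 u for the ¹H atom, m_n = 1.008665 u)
Δm = Z·m_H + N·m_n − M = 0.2207 u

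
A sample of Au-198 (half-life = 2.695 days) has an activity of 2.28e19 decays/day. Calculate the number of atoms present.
N = A/λ = 8.865e19 atoms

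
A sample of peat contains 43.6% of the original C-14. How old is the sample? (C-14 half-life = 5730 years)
Age = t½ × log₂(1/ratio) = 6862 years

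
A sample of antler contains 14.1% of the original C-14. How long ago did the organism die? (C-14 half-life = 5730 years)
Age = t½ × log₂(1/ratio) = 16190 years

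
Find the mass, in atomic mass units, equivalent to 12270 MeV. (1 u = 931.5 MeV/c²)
m = E/c² = 13.17 u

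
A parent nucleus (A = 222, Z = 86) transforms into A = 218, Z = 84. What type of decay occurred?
ΔA = -4, ΔZ = -2 ⇒ alpha decay (α)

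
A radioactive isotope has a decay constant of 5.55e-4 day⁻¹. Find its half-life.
t½ = ln(2)/λ = 1249 days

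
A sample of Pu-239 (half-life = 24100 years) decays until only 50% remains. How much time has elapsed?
t = t½ × log₂(N₀/N) = 24100 years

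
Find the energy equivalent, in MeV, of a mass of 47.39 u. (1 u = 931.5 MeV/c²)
E = mc² = 44140 MeV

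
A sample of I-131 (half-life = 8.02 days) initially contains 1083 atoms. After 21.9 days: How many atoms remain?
N = N₀(1/2)^(t/t½) = 163.2 atoms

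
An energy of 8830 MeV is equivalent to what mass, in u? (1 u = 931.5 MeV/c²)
m = E/c² = 9.479 u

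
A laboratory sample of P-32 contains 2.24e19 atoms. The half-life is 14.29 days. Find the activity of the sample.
A = λN = 1.087e18 decays/day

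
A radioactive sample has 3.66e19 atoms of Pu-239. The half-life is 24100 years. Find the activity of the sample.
A = λN = 1.053e15 decays/year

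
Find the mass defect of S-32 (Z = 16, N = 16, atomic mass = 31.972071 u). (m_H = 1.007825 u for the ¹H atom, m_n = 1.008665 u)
Δm = Z·m_H + N·m_n − M = 0.2918 u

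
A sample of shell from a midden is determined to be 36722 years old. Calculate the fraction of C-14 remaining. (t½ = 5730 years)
N/N₀ = (1/2)^(t/t½) = 0.01177 = 1.18%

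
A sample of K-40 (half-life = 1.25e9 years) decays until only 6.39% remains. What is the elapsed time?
t = t½ × log₂(N₀/N) = 4.96e9 years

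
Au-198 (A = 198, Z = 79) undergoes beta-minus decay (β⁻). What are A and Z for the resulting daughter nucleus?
Daughter: A = 198, Z = 80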